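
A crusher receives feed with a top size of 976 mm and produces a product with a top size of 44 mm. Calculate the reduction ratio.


Reduction ratio = feed size / product size
= 976 / 44
= 22.1818

22.1818


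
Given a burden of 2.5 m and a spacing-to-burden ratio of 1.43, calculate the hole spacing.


3.575 m

Spacing = burden * ratio
= 2.5 * 1.43
= 3.575 m


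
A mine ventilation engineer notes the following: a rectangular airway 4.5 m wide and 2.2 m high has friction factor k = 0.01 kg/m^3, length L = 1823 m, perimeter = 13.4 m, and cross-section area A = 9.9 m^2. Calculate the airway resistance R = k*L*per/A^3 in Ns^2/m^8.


0.2518 Ns^2/m^8

Compute the numerator:
k * L * per = 0.01 * 1823 * 13.4
= 244.282
Compute the denominator:
A^3 = 9.9^3 = 970.299
Resistance:
R = 244.282 / 970.299
= 0.2518 Ns^2/m^8


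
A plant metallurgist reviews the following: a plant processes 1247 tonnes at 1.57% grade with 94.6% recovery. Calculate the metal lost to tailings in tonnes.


Total metal in feed:
= 1247 * 1.57 / 100 = 19.5779 tonnes
Metal recovered:
= 19.5779 * 94.6 / 100 = 18.5206934 tonnes
Metal lost to tailings:
= 19.5779 - 18.5206934
= 1.0572 tonnes

1.0572 tonnes


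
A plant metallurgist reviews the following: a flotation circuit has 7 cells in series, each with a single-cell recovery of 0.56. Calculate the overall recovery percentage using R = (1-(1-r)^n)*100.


99.6807%

Complement of single-cell recovery:
1 - r = 1 - 0.56 = 0.44
Raise to power n:
(1 - r)^7 = 0.44^7 = 0.003192778097
Overall recovery:
R = (1 - 0.003192778097) * 100
= 99.6807%


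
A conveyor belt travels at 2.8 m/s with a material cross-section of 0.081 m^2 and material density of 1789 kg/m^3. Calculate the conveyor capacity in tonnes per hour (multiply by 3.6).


Volumetric flow = speed * area
= 2.8 * 0.081 = 0.2268 m^3/s
Mass flow = volumetric * density
= 0.2268 * 1789 = 405.7452 kg/s
Convert to t/h: multiply by 3.6
Capacity = 405.7452 * 3.6
= 1460.6827 t/h

1460.6827 t/h


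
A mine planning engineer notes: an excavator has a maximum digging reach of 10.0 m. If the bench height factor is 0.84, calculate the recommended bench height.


Bench height = reach * factor
= 10.0 * 0.84
= 8.4 m

8.4 m


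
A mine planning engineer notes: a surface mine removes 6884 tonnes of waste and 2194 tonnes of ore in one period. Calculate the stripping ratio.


3.1376

Stripping ratio = waste tonnage / ore tonnage
= 6884 / 2194
= 3.1376


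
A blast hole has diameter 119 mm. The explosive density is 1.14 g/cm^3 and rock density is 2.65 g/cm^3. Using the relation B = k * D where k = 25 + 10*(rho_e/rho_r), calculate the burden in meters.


3.4869 m

First, compute k:
rho_e / rho_r = 1.14 / 2.65 = 0.4301886792
k = 25 + 10 * 0.4301886792 = 29.30188679
Then, compute burden:
B = k * D / 1000 = 29.30188679 * 119 / 1000
= 3486.924528 / 1000
= 3.4869 m


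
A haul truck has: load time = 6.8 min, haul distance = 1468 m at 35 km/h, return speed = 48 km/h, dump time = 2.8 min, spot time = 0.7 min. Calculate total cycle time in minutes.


Convert haul speed to m/min: 35 * 1000/60 = 583.3333333 m/min
Haul time = 1468 / 583.3333333 = 2.516571429 min
Convert return speed to m/min: 48 * 1000/60 = 800 m/min
Return time = 1468 / 800 = 1.835 min
Total cycle time:
= 6.8 + 2.516571429 + 2.8 + 1.835 + 0.7
= 14.6516 min

14.6516 min


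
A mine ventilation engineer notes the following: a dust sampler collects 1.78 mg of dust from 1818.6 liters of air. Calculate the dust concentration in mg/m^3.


0.9788 mg/m^3

Convert liters to m^3: 1 m^3 = 1000 L
Concentration = mass / volume * 1000
= 1.78 / 1818.6 * 1000
= 0.0009787748818 * 1000
= 0.9788 mg/m^3


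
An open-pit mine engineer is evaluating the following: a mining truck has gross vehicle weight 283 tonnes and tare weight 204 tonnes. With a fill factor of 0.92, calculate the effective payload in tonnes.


Maximum payload = gross - tare
= 283 - 204 = 79 tonnes
Effective payload = max payload * fill factor
= 79 * 0.92
= 72.68 tonnes

72.68 tonnes


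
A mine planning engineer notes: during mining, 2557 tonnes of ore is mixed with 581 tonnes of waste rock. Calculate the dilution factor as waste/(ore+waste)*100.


18.515%

Total material = ore + waste
= 2557 + 581 = 3138 tonnes
Dilution = waste / total * 100
= 581 / 3138 * 100
= 0.1851497769 * 100
= 18.515%


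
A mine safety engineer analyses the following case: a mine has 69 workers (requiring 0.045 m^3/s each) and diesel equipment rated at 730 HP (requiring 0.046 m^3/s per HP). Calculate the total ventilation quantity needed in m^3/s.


36.685 m^3/s

Airflow for workers:
Q_people = 69 * 0.045 = 3.105 m^3/s
Airflow for diesel equipment:
Q_diesel = 730 * 0.046 = 33.58 m^3/s
Total ventilation:
Q_total = 3.105 + 33.58
= 36.685 m^3/s


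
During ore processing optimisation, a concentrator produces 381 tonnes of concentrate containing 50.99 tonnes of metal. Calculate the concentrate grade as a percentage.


Grade = (metal in concentrate / concentrate mass) * 100
= (50.99 / 381) * 100
= 0.133832021 * 100
= 13.3832%

13.3832%


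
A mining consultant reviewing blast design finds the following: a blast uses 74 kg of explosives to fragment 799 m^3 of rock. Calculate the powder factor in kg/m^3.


Powder factor = explosive mass / rock volume
= 74 / 799
= 0.0926 kg/m^3

0.0926 kg/m^3


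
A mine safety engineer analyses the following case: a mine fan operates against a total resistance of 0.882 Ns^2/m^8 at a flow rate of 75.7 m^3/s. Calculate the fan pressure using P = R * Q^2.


Compute Q^2:
Q^2 = 75.7^2 = 5730.49
Compute pressure:
P = R * Q^2 = 0.882 * 5730.49
= 5054.2922 Pa

5054.2922 Pa


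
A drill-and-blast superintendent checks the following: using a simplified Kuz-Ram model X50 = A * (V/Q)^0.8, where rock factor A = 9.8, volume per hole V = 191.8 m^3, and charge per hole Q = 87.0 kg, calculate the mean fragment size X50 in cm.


Compute V/Q:
V/Q = 191.8 / 87.0 = 2.204597701
Raise to the power 0.8:
(V/Q)^0.8 = 2.204597701^0.8 = 1.88219008
Multiply by A:
X50 = 9.8 * 1.88219008
= 18.4455 cm

18.4455 cm


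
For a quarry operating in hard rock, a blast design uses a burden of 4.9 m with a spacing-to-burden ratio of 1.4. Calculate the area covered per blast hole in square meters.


33.614 m^2

First, find the spacing:
Spacing = burden * ratio = 4.9 * 1.4
= 6.86 m
Then, calculate the area:
Area = burden * spacing = 4.9 * 6.86
= 33.614 m^2


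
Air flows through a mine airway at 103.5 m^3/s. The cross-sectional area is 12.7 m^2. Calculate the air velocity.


8.1496 m/s

Velocity = flow rate / cross-sectional area
= 103.5 / 12.7
= 8.1496 m/s


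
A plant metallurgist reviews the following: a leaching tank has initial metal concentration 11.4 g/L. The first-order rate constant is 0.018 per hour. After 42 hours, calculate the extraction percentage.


53.0459%

Compute the exponent:
-k * t = -0.018 * 42 = -0.756
Remaining concentration:
C = 11.4 * exp(-0.756)
= 11.4 * 0.469540839
= 5.352765565 g/L
Extracted = 11.4 - 5.352765565 = 6.047234435 g/L
Extraction % = 6.047234435 / 11.4 * 100
= 53.0459%


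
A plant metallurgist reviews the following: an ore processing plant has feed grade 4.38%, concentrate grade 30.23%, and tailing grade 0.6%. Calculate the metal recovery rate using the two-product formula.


Using the two-product formula:
R = 100 * c * (f - t) / (f * (c - t))
Numerator = 100 * 30.23 * (4.38 - 0.6)
= 100 * 30.23 * 3.78
= 11426.94
Denominator = 4.38 * (30.23 - 0.6)
= 4.38 * 29.63
= 129.7794
R = 11426.94 / 129.7794
= 88.049%

88.049%


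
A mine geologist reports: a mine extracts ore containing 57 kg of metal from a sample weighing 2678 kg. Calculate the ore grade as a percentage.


Ore grade = (metal mass / ore mass) * 100
= (57 / 2678) * 100
= 0.0212845407 * 100
= 2.1285%

2.1285%


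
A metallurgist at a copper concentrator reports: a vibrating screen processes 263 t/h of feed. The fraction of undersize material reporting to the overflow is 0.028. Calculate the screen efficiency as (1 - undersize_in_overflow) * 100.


97.2%

Screen efficiency = (1 - fraction of undersize in overflow) * 100
= (1 - 0.028) * 100
= 0.972 * 100
= 97.2%


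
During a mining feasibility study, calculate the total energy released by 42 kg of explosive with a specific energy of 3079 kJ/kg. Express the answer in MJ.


Energy = mass * specific_energy / 1000
= 42 * 3079 / 1000
= 129318 / 1000
= 129.318 MJ

129.318 MJ


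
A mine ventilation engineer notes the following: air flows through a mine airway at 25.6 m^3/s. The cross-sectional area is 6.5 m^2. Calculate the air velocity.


Velocity = flow rate / cross-sectional area
= 25.6 / 6.5
= 3.9385 m/s

3.9385 m/s


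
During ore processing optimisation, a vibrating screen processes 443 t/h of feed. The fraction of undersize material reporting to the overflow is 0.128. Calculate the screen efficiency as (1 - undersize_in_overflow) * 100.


Screen efficiency = (1 - fraction of undersize in overflow) * 100
= (1 - 0.128) * 100
= 0.872 * 100
= 87.2%

87.2%


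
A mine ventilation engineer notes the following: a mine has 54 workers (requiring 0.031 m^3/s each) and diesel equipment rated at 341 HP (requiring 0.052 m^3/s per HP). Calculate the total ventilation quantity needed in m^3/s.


Airflow for workers:
Q_people = 54 * 0.031 = 1.674 m^3/s
Airflow for diesel equipment:
Q_diesel = 341 * 0.052 = 17.732 m^3/s
Total ventilation:
Q_total = 1.674 + 17.732
= 19.406 m^3/s

19.406 m^3/s


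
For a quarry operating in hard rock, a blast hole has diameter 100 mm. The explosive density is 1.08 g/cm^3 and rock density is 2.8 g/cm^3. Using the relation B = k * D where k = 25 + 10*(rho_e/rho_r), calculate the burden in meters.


First, compute k:
rho_e / rho_r = 1.08 / 2.8 = 0.3857142857
k = 25 + 10 * 0.3857142857 = 28.85714286
Then, compute burden:
B = k * D / 1000 = 28.85714286 * 100 / 1000
= 2885.714286 / 1000
= 2.8857 m

2.8857 m


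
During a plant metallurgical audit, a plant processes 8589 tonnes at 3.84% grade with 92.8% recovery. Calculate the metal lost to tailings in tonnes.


Total metal in feed:
= 8589 * 3.84 / 100 = 329.8176 tonnes
Metal recovered:
= 329.8176 * 92.8 / 100 = 306.0707328 tonnes
Metal lost to tailings:
= 329.8176 - 306.0707328
= 23.7469 tonnes

23.7469 tonnes


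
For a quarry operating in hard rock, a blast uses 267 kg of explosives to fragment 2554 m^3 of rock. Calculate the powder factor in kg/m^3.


Powder factor = explosive mass / rock volume
= 267 / 2554
= 0.1045 kg/m^3

0.1045 kg/m^3


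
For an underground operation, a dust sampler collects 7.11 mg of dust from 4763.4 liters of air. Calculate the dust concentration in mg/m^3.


1.4926 mg/m^3

Convert liters to m^3: 1 m^3 = 1000 L
Concentration = mass / volume * 1000
= 7.11 / 4763.4 * 1000
= 0.001492631314 * 1000
= 1.4926 mg/m^3


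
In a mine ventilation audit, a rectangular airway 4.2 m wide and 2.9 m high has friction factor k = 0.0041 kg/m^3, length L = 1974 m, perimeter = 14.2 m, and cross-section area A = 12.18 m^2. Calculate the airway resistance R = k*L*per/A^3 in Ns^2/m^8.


0.0636 Ns^2/m^8

Compute the numerator:
k * L * per = 0.0041 * 1974 * 14.2
= 114.92628
Compute the denominator:
A^3 = 12.18^3 = 1806.932232
Resistance:
R = 114.92628 / 1806.932232
= 0.0636 Ns^2/m^8


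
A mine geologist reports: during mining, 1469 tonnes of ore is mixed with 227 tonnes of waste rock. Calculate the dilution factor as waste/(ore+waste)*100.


13.3844%

Total material = ore + waste
= 1469 + 227 = 1696 tonnes
Dilution = waste / total * 100
= 227 / 1696 * 100
= 0.1338443396 * 100
= 13.3844%


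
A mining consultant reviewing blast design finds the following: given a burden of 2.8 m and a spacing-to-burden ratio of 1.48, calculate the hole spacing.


4.144 m

Spacing = burden * ratio
= 2.8 * 1.48
= 4.144 m


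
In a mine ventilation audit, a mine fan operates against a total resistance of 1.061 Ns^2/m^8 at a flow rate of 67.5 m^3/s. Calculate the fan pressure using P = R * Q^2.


Compute Q^2:
Q^2 = 67.5^2 = 4556.25
Compute pressure:
P = R * Q^2 = 1.061 * 4556.25
= 4834.1813 Pa

4834.1813 Pa


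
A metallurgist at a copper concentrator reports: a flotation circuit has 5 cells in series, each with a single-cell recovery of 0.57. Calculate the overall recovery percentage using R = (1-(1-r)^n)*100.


98.5299%

Complement of single-cell recovery:
1 - r = 1 - 0.57 = 0.43
Raise to power n:
(1 - r)^5 = 0.43^5 = 0.0147008443
Overall recovery:
R = (1 - 0.0147008443) * 100
= 98.5299%


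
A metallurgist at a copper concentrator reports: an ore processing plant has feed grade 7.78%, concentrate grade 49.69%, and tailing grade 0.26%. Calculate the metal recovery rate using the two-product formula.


Using the two-product formula:
R = 100 * c * (f - t) / (f * (c - t))
Numerator = 100 * 49.69 * (7.78 - 0.26)
= 100 * 49.69 * 7.52
= 37366.88
Denominator = 7.78 * (49.69 - 0.26)
= 7.78 * 49.43
= 384.5654
R = 37366.88 / 384.5654
= 97.1665%

97.1665%


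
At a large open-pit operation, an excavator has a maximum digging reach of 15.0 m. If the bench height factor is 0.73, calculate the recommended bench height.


Bench height = reach * factor
= 15.0 * 0.73
= 10.95 m

10.95 m


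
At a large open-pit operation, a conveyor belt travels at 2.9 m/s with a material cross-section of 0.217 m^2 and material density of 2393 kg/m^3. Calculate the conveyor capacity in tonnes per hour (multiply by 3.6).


5421.2936 t/h

Volumetric flow = speed * area
= 2.9 * 0.217 = 0.6293 m^3/s
Mass flow = volumetric * density
= 0.6293 * 2393 = 1505.9149 kg/s
Convert to t/h: multiply by 3.6
Capacity = 1505.9149 * 3.6
= 5421.2936 t/h


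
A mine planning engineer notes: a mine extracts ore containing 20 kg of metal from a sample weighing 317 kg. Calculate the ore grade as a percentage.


6.3091%

Ore grade = (metal mass / ore mass) * 100
= (20 / 317) * 100
= 0.06309148265 * 100
= 6.3091%


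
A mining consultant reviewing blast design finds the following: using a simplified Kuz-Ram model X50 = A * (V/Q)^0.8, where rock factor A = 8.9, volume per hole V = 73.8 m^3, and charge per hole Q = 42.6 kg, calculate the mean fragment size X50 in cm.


Compute V/Q:
V/Q = 73.8 / 42.6 = 1.732394366
Raise to the power 0.8:
(V/Q)^0.8 = 1.732394366^0.8 = 1.55209182
Multiply by A:
X50 = 8.9 * 1.55209182
= 13.8136 cm

13.8136 cm


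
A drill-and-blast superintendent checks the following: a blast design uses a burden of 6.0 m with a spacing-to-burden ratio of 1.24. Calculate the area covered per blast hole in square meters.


44.64 m^2

First, find the spacing:
Spacing = burden * ratio = 6.0 * 1.24
= 7.44 m
Then, calculate the area:
Area = burden * spacing = 6.0 * 7.44
= 44.64 m^2


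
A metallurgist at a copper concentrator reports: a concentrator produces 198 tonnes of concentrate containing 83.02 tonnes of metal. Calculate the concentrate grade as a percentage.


41.9293%

Grade = (metal in concentrate / concentrate mass) * 100
= (83.02 / 198) * 100
= 0.4192929293 * 100
= 41.9293%


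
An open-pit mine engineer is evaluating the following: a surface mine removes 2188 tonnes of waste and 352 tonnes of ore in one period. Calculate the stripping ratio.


Stripping ratio = waste tonnage / ore tonnage
= 2188 / 352
= 6.2159

6.2159


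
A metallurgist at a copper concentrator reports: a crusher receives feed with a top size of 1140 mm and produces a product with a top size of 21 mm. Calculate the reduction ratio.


54.2857

Reduction ratio = feed size / product size
= 1140 / 21
= 54.2857


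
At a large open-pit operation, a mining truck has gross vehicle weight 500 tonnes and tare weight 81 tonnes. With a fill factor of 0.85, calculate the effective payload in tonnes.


Maximum payload = gross - tare
= 500 - 81 = 419 tonnes
Effective payload = max payload * fill factor
= 419 * 0.85
= 356.15 tonnes

356.15 tonnes


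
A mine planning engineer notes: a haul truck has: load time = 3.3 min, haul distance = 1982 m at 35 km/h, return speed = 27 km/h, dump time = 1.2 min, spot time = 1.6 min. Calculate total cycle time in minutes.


13.9022 min

Convert haul speed to m/min: 35 * 1000/60 = 583.3333333 m/min
Haul time = 1982 / 583.3333333 = 3.397714286 min
Convert return speed to m/min: 27 * 1000/60 = 450 m/min
Return time = 1982 / 450 = 4.404444444 min
Total cycle time:
= 3.3 + 3.397714286 + 1.2 + 4.404444444 + 1.6
= 13.9022 min


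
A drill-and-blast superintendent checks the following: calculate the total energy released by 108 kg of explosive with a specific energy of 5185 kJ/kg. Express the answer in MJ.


Energy = mass * specific_energy / 1000
= 108 * 5185 / 1000
= 559980 / 1000
= 559.98 MJ

559.98 MJ


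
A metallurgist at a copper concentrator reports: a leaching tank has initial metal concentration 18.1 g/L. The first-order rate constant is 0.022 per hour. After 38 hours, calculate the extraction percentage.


56.6559%

Compute the exponent:
-k * t = -0.022 * 38 = -0.836
Remaining concentration:
C = 18.1 * exp(-0.836)
= 18.1 * 0.4334408238
= 7.845278911 g/L
Extracted = 18.1 - 7.845278911 = 10.25472109 g/L
Extraction % = 10.25472109 / 18.1 * 100
= 56.6559%


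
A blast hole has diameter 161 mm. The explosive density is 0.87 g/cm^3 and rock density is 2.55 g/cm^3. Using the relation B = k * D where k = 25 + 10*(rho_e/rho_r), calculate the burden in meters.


4.5743 m

First, compute k:
rho_e / rho_r = 0.87 / 2.55 = 0.3411764706
k = 25 + 10 * 0.3411764706 = 28.41176471
Then, compute burden:
B = k * D / 1000 = 28.41176471 * 161 / 1000
= 4574.294118 / 1000
= 4.5743 m


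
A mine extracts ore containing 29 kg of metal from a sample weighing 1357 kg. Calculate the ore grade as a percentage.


Ore grade = (metal mass / ore mass) * 100
= (29 / 1357) * 100
= 0.0213706706 * 100
= 2.1371%

2.1371%


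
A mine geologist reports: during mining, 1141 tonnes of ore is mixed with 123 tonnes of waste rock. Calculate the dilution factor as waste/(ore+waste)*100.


Total material = ore + waste
= 1141 + 123 = 1264 tonnes
Dilution = waste / total * 100
= 123 / 1264 * 100
= 0.09731012658 * 100
= 9.731%

9.731%


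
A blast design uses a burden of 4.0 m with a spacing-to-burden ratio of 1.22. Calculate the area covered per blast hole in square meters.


19.52 m^2

First, find the spacing:
Spacing = burden * ratio = 4.0 * 1.22
= 4.88 m
Then, calculate the area:
Area = burden * spacing = 4.0 * 4.88
= 19.52 m^2


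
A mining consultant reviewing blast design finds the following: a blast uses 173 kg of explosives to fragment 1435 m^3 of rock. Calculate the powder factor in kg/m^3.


Powder factor = explosive mass / rock volume
= 173 / 1435
= 0.1206 kg/m^3

0.1206 kg/m^3


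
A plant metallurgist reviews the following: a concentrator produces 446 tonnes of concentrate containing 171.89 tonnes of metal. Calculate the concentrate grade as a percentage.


Grade = (metal in concentrate / concentrate mass) * 100
= (171.89 / 446) * 100
= 0.3854035874 * 100
= 38.5404%

38.5404%


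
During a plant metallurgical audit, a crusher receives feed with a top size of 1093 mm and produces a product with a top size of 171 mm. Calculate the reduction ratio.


Reduction ratio = feed size / product size
= 1093 / 171
= 6.3918

6.3918


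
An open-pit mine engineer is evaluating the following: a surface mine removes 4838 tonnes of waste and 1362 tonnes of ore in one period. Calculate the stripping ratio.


3.5521

Stripping ratio = waste tonnage / ore tonnage
= 4838 / 1362
= 3.5521


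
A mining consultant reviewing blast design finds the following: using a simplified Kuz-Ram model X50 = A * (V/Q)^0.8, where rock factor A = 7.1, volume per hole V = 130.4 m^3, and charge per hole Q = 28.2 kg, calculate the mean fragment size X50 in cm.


24.1702 cm

Compute V/Q:
V/Q = 130.4 / 28.2 = 4.624113475
Raise to the power 0.8:
(V/Q)^0.8 = 4.624113475^0.8 = 3.404260506
Multiply by A:
X50 = 7.1 * 3.404260506
= 24.1702 cm


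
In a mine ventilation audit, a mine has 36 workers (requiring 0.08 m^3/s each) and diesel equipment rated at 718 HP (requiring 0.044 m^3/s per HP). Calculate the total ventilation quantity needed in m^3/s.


34.472 m^3/s

Airflow for workers:
Q_people = 36 * 0.08 = 2.88 m^3/s
Airflow for diesel equipment:
Q_diesel = 718 * 0.044 = 31.592 m^3/s
Total ventilation:
Q_total = 2.88 + 31.592
= 34.472 m^3/s


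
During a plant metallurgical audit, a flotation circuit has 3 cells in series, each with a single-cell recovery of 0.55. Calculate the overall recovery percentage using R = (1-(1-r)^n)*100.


Complement of single-cell recovery:
1 - r = 1 - 0.55 = 0.45
Raise to power n:
(1 - r)^3 = 0.45^3 = 0.091125
Overall recovery:
R = (1 - 0.091125) * 100
= 90.8875%

90.8875%


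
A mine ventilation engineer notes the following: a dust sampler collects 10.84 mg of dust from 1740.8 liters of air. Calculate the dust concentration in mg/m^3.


Convert liters to m^3: 1 m^3 = 1000 L
Concentration = mass / volume * 1000
= 10.84 / 1740.8 * 1000
= 0.006227022059 * 1000
= 6.227 mg/m^3

6.227 mg/m^3


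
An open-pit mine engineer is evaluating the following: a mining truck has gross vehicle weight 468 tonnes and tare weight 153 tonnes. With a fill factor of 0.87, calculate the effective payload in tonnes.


Maximum payload = gross - tare
= 468 - 153 = 315 tonnes
Effective payload = max payload * fill factor
= 315 * 0.87
= 274.05 tonnes

274.05 tonnes


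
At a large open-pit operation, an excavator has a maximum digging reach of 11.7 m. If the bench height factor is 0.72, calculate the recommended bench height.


Bench height = reach * factor
= 11.7 * 0.72
= 8.424 m

8.424 m


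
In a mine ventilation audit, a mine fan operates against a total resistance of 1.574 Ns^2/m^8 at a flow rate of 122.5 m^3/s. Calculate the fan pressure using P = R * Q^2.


23619.8375 Pa

Compute Q^2:
Q^2 = 122.5^2 = 15006.25
Compute pressure:
P = R * Q^2 = 1.574 * 15006.25
= 23619.8375 Pa


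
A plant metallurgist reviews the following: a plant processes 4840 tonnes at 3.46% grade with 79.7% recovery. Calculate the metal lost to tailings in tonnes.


Total metal in feed:
= 4840 * 3.46 / 100 = 167.464 tonnes
Metal recovered:
= 167.464 * 79.7 / 100 = 133.468808 tonnes
Metal lost to tailings:
= 167.464 - 133.468808
= 33.9952 tonnes

33.9952 tonnes


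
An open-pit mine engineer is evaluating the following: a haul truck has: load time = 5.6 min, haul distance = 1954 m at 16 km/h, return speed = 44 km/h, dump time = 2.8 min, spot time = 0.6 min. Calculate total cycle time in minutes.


Convert haul speed to m/min: 16 * 1000/60 = 266.6666667 m/min
Haul time = 1954 / 266.6666667 = 7.3275 min
Convert return speed to m/min: 44 * 1000/60 = 733.3333333 m/min
Return time = 1954 / 733.3333333 = 2.664545455 min
Total cycle time:
= 5.6 + 7.3275 + 2.8 + 2.664545455 + 0.6
= 18.992 min

18.992 min


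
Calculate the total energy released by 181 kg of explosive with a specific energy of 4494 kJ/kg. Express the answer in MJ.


813.414 MJ

Energy = mass * specific_energy / 1000
= 181 * 4494 / 1000
= 813414 / 1000
= 813.414 MJ


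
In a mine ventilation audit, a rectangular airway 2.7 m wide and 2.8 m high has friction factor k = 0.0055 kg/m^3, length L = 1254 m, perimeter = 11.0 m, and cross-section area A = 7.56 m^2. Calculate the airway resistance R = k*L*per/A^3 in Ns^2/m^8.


0.1756 Ns^2/m^8

Compute the numerator:
k * L * per = 0.0055 * 1254 * 11.0
= 75.867
Compute the denominator:
A^3 = 7.56^3 = 432.081216
Resistance:
R = 75.867 / 432.081216
= 0.1756 Ns^2/m^8


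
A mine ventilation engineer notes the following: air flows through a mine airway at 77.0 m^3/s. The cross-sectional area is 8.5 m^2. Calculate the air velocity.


9.0588 m/s

Velocity = flow rate / cross-sectional area
= 77.0 / 8.5
= 9.0588 m/s


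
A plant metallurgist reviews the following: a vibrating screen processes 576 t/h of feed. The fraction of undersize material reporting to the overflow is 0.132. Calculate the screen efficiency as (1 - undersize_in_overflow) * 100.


86.8%

Screen efficiency = (1 - fraction of undersize in overflow) * 100
= (1 - 0.132) * 100
= 0.868 * 100
= 86.8%


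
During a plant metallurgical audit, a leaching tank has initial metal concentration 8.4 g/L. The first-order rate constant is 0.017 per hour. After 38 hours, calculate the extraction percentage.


47.5862%

Compute the exponent:
-k * t = -0.017 * 38 = -0.646
Remaining concentration:
C = 8.4 * exp(-0.646)
= 8.4 * 0.5241381418
= 4.402760391 g/L
Extracted = 8.4 - 4.402760391 = 3.997239609 g/L
Extraction % = 3.997239609 / 8.4 * 100
= 47.5862%


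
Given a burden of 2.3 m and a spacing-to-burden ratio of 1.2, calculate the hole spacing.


Spacing = burden * ratio
= 2.3 * 1.2
= 2.76 m

2.76 m


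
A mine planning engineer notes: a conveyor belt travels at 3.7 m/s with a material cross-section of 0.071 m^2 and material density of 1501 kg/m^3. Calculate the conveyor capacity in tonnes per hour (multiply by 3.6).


Volumetric flow = speed * area
= 3.7 * 0.071 = 0.2627 m^3/s
Mass flow = volumetric * density
= 0.2627 * 1501 = 394.3127 kg/s
Convert to t/h: multiply by 3.6
Capacity = 394.3127 * 3.6
= 1419.5257 t/h

1419.5257 t/h


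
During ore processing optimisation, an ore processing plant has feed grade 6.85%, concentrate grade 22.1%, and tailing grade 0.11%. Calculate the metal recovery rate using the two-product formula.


98.8864%

Using the two-product formula:
R = 100 * c * (f - t) / (f * (c - t))
Numerator = 100 * 22.1 * (6.85 - 0.11)
= 100 * 22.1 * 6.74
= 14895.4
Denominator = 6.85 * (22.1 - 0.11)
= 6.85 * 21.99
= 150.6315
R = 14895.4 / 150.6315
= 98.8864%


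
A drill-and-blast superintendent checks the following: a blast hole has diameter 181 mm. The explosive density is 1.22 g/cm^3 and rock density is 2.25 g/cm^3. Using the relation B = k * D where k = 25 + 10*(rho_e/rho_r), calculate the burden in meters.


First, compute k:
rho_e / rho_r = 1.22 / 2.25 = 0.5422222222
k = 25 + 10 * 0.5422222222 = 30.42222222
Then, compute burden:
B = k * D / 1000 = 30.42222222 * 181 / 1000
= 5506.422222 / 1000
= 5.5064 m

5.5064 m


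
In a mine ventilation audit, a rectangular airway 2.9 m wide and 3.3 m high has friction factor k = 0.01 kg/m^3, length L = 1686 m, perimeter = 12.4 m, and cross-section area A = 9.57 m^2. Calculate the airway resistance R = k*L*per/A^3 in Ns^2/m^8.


Compute the numerator:
k * L * per = 0.01 * 1686 * 12.4
= 209.064
Compute the denominator:
A^3 = 9.57^3 = 876.467493
Resistance:
R = 209.064 / 876.467493
= 0.2385 Ns^2/m^8

0.2385 Ns^2/m^8


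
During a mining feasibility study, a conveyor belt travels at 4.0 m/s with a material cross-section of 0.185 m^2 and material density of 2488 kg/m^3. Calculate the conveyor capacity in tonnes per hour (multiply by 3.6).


6628.032 t/h

Volumetric flow = speed * area
= 4.0 * 0.185 = 0.74 m^3/s
Mass flow = volumetric * density
= 0.74 * 2488 = 1841.12 kg/s
Convert to t/h: multiply by 3.6
Capacity = 1841.12 * 3.6
= 6628.032 t/h


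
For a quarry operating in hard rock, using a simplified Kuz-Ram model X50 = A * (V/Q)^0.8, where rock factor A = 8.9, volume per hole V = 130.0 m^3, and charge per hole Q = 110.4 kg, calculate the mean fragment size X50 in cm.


10.1431 cm

Compute V/Q:
V/Q = 130.0 / 110.4 = 1.177536232
Raise to the power 0.8:
(V/Q)^0.8 = 1.177536232^0.8 = 1.139670805
Multiply by A:
X50 = 8.9 * 1.139670805
= 10.1431 cm


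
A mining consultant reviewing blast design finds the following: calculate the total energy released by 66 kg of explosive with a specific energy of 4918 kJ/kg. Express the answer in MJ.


Energy = mass * specific_energy / 1000
= 66 * 4918 / 1000
= 324588 / 1000
= 324.588 MJ

324.588 MJ


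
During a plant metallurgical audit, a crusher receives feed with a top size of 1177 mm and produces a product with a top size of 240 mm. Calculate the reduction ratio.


4.9042

Reduction ratio = feed size / product size
= 1177 / 240
= 4.9042


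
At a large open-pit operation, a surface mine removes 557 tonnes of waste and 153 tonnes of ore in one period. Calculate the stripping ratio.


Stripping ratio = waste tonnage / ore tonnage
= 557 / 153
= 3.6405

3.6405


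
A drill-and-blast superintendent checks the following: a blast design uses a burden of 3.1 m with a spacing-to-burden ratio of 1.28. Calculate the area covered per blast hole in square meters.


First, find the spacing:
Spacing = burden * ratio = 3.1 * 1.28
= 3.968 m
Then, calculate the area:
Area = burden * spacing = 3.1 * 3.968
= 12.3008 m^2

12.3008 m^2


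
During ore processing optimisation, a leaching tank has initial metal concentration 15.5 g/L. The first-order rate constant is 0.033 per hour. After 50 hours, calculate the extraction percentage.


80.795%

Compute the exponent:
-k * t = -0.033 * 50 = -1.65
Remaining concentration:
C = 15.5 * exp(-1.65)
= 15.5 * 0.1920499086
= 2.976773584 g/L
Extracted = 15.5 - 2.976773584 = 12.52322642 g/L
Extraction % = 12.52322642 / 15.5 * 100
= 80.795%


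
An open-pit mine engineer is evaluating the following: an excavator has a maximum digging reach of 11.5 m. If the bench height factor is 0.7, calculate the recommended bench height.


8.05 m

Bench height = reach * factor
= 11.5 * 0.7
= 8.05 m


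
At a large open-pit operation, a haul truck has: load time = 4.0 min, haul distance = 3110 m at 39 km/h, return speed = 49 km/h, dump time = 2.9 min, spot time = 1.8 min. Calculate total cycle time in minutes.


17.2928 min

Convert haul speed to m/min: 39 * 1000/60 = 650 m/min
Haul time = 3110 / 650 = 4.784615385 min
Convert return speed to m/min: 49 * 1000/60 = 816.6666667 m/min
Return time = 3110 / 816.6666667 = 3.808163265 min
Total cycle time:
= 4.0 + 4.784615385 + 2.9 + 3.808163265 + 1.8
= 17.2928 min


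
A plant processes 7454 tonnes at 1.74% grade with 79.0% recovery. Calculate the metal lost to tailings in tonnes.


Total metal in feed:
= 7454 * 1.74 / 100 = 129.6996 tonnes
Metal recovered:
= 129.6996 * 79.0 / 100 = 102.462684 tonnes
Metal lost to tailings:
= 129.6996 - 102.462684
= 27.2369 tonnes

27.2369 tonnes


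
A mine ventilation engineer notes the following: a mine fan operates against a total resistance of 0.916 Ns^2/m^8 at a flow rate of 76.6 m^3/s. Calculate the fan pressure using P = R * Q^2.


Compute Q^2:
Q^2 = 76.6^2 = 5867.56
Compute pressure:
P = R * Q^2 = 0.916 * 5867.56
= 5374.685 Pa

5374.685 Pa


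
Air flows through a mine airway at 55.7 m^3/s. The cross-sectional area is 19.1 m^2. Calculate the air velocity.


2.9162 m/s

Velocity = flow rate / cross-sectional area
= 55.7 / 19.1
= 2.9162 m/s


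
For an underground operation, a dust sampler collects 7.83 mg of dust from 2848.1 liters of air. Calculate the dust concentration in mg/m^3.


2.7492 mg/m^3

Convert liters to m^3: 1 m^3 = 1000 L
Concentration = mass / volume * 1000
= 7.83 / 2848.1 * 1000
= 0.002749201222 * 1000
= 2.7492 mg/m^3


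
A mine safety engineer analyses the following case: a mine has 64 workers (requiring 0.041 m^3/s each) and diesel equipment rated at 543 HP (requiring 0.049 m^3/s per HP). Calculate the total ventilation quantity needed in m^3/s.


29.231 m^3/s

Airflow for workers:
Q_people = 64 * 0.041 = 2.624 m^3/s
Airflow for diesel equipment:
Q_diesel = 543 * 0.049 = 26.607 m^3/s
Total ventilation:
Q_total = 2.624 + 26.607
= 29.231 m^3/s


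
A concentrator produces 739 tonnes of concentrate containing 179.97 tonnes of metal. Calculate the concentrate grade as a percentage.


24.3532%

Grade = (metal in concentrate / concentrate mass) * 100
= (179.97 / 739) * 100
= 0.2435317997 * 100
= 24.3532%


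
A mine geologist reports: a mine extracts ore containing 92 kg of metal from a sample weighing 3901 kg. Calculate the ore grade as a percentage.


Ore grade = (metal mass / ore mass) * 100
= (92 / 3901) * 100
= 0.02358369649 * 100
= 2.3584%

2.3584%


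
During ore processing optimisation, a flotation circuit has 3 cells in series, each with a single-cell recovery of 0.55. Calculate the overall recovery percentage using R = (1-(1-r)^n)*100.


Complement of single-cell recovery:
1 - r = 1 - 0.55 = 0.45
Raise to power n:
(1 - r)^3 = 0.45^3 = 0.091125
Overall recovery:
R = (1 - 0.091125) * 100
= 90.8875%

90.8875%


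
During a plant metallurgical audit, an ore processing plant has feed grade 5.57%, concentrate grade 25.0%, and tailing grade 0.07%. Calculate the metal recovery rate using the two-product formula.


99.0205%

Using the two-product formula:
R = 100 * c * (f - t) / (f * (c - t))
Numerator = 100 * 25.0 * (5.57 - 0.07)
= 100 * 25.0 * 5.5
= 13750.0
Denominator = 5.57 * (25.0 - 0.07)
= 5.57 * 24.93
= 138.8601
R = 13750.0 / 138.8601
= 99.0205%


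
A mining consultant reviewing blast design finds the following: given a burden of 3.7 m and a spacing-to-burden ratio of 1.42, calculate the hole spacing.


Spacing = burden * ratio
= 3.7 * 1.42
= 5.254 m

5.254 m


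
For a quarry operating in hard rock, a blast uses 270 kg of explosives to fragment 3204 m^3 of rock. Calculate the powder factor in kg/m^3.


Powder factor = explosive mass / rock volume
= 270 / 3204
= 0.0843 kg/m^3

0.0843 kg/m^3


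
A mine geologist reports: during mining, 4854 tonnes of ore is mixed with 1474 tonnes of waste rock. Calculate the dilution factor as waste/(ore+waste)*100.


Total material = ore + waste
= 4854 + 1474 = 6328 tonnes
Dilution = waste / total * 100
= 1474 / 6328 * 100
= 0.2329329962 * 100
= 23.2933%

23.2933%


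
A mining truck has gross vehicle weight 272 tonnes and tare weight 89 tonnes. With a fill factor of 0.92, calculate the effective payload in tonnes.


Maximum payload = gross - tare
= 272 - 89 = 183 tonnes
Effective payload = max payload * fill factor
= 183 * 0.92
= 168.36 tonnes

168.36 tonnes


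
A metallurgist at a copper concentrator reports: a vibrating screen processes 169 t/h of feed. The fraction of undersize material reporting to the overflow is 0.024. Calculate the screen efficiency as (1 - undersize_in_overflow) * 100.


97.6%

Screen efficiency = (1 - fraction of undersize in overflow) * 100
= (1 - 0.024) * 100
= 0.976 * 100
= 97.6%


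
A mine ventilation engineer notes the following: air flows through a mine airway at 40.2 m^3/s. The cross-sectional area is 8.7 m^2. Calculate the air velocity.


Velocity = flow rate / cross-sectional area
= 40.2 / 8.7
= 4.6207 m/s

4.6207 m/s


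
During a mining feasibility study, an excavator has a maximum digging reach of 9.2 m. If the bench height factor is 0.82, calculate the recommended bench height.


7.544 m

Bench height = reach * factor
= 9.2 * 0.82
= 7.544 m


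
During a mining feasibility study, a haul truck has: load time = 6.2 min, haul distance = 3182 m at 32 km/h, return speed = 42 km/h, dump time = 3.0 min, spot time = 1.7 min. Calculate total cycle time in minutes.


Convert haul speed to m/min: 32 * 1000/60 = 533.3333333 m/min
Haul time = 3182 / 533.3333333 = 5.96625 min
Convert return speed to m/min: 42 * 1000/60 = 700 m/min
Return time = 3182 / 700 = 4.545714286 min
Total cycle time:
= 6.2 + 5.96625 + 3.0 + 4.545714286 + 1.7
= 21.412 min

21.412 min


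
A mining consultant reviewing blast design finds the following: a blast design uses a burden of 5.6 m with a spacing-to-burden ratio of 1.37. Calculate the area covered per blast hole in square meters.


42.9632 m^2

First, find the spacing:
Spacing = burden * ratio = 5.6 * 1.37
= 7.672 m
Then, calculate the area:
Area = burden * spacing = 5.6 * 7.672
= 42.9632 m^2


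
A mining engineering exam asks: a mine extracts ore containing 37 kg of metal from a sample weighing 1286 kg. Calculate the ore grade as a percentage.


Ore grade = (metal mass / ore mass) * 100
= (37 / 1286) * 100
= 0.02877138414 * 100
= 2.8771%

2.8771%


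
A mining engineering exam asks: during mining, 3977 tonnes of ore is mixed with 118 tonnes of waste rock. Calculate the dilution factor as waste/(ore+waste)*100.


2.8816%

Total material = ore + waste
= 3977 + 118 = 4095 tonnes
Dilution = waste / total * 100
= 118 / 4095 * 100
= 0.02881562882 * 100
= 2.8816%


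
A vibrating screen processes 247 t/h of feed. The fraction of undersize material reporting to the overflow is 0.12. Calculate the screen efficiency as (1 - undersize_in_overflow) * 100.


Screen efficiency = (1 - fraction of undersize in overflow) * 100
= (1 - 0.12) * 100
= 0.88 * 100
= 88.0%

88.0%


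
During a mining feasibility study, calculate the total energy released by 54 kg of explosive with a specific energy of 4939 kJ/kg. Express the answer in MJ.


Energy = mass * specific_energy / 1000
= 54 * 4939 / 1000
= 266706 / 1000
= 266.706 MJ

266.706 MJ


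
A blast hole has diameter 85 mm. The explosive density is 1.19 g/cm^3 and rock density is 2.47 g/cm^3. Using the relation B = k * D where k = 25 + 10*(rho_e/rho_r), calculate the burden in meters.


2.5345 m

First, compute k:
rho_e / rho_r = 1.19 / 2.47 = 0.4817813765
k = 25 + 10 * 0.4817813765 = 29.81781377
Then, compute burden:
B = k * D / 1000 = 29.81781377 * 85 / 1000
= 2534.51417 / 1000
= 2.5345 m


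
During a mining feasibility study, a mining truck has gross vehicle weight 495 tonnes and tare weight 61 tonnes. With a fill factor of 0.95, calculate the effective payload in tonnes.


412.3 tonnes

Maximum payload = gross - tare
= 495 - 61 = 434 tonnes
Effective payload = max payload * fill factor
= 434 * 0.95
= 412.3 tonnes


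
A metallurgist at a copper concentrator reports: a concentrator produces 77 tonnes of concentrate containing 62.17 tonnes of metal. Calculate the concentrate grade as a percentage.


Grade = (metal in concentrate / concentrate mass) * 100
= (62.17 / 77) * 100
= 0.8074025974 * 100
= 80.7403%

80.7403%


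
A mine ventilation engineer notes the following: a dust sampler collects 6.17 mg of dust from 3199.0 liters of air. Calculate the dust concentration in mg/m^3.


Convert liters to m^3: 1 m^3 = 1000 L
Concentration = mass / volume * 1000
= 6.17 / 3199.0 * 1000
= 0.001928727727 * 1000
= 1.9287 mg/m^3

1.9287 mg/m^3


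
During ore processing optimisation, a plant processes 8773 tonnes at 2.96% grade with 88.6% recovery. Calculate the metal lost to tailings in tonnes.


29.6036 tonnes

Total metal in feed:
= 8773 * 2.96 / 100 = 259.6808 tonnes
Metal recovered:
= 259.6808 * 88.6 / 100 = 230.0771888 tonnes
Metal lost to tailings:
= 259.6808 - 230.0771888
= 29.6036 tonnes


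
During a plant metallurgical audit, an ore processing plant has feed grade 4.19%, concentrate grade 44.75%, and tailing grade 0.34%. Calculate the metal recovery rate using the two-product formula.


92.5889%

Using the two-product formula:
R = 100 * c * (f - t) / (f * (c - t))
Numerator = 100 * 44.75 * (4.19 - 0.34)
= 100 * 44.75 * 3.85
= 17228.75
Denominator = 4.19 * (44.75 - 0.34)
= 4.19 * 44.41
= 186.0779
R = 17228.75 / 186.0779
= 92.5889%


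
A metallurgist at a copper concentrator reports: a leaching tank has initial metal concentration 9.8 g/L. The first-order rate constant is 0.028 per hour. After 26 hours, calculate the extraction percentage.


51.7126%

Compute the exponent:
-k * t = -0.028 * 26 = -0.728
Remaining concentration:
C = 9.8 * exp(-0.728)
= 9.8 * 0.4828737725
= 4.732162971 g/L
Extracted = 9.8 - 4.732162971 = 5.067837029 g/L
Extraction % = 5.067837029 / 9.8 * 100
= 51.7126%


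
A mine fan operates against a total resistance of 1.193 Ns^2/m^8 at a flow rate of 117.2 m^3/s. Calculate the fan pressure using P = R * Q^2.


16386.8571 Pa

Compute Q^2:
Q^2 = 117.2^2 = 13735.84
Compute pressure:
P = R * Q^2 = 1.193 * 13735.84
= 16386.8571 Pa


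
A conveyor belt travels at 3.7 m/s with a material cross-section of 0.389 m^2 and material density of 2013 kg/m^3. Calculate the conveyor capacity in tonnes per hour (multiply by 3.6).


10430.3192 t/h

Volumetric flow = speed * area
= 3.7 * 0.389 = 1.4393 m^3/s
Mass flow = volumetric * density
= 1.4393 * 2013 = 2897.3109 kg/s
Convert to t/h: multiply by 3.6
Capacity = 2897.3109 * 3.6
= 10430.3192 t/h
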